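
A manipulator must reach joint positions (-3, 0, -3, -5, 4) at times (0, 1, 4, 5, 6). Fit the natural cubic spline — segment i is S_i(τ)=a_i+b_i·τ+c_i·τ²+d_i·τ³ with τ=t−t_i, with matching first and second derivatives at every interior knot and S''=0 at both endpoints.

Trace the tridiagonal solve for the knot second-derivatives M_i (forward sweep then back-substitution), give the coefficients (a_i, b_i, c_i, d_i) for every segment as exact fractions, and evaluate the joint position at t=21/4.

  seg 0: a=-3 b=715/212 c=0 d=-79/212
  seg 1: a=0 b=239/106 c=-237/212 d=7/636
  seg 2: a=-3 b=-881/212 c=-54/53 d=673/212
  seg 3: a=-5 b=353/106 c=1803/212 d=-601/212
S(21/4) = -49933/13568

Δ: Δ0=3, Δ1=-1, Δ2=-2, Δ3=9
row 1: diag=8, rhs=-24; c'=3/8, d'=-3
row 2: denom=8−3·3/8=55/8; d'=(-6−3·-3)/(55/8)=24/55
row 3: denom=4−1·8/55=212/55; d'=(66−1·24/55)/(212/55)=1803/106
back: M3=1803/106
back: M2=24/55−8/55·1803/106=-108/53
back: M1=-3−3/8·-108/53=-237/106
M: M0=0, M1=-237/106, M2=-108/53, M3=1803/106, M4=0
seg 0: a=-3, c=M0/2=0, d=(M1−M0)/(6·1)=-79/212, b=Δ0−h0·(2M0+M1)/6=715/212
seg 1: a=0, c=M1/2=-237/212, d=(M2−M1)/(6·3)=7/636, b=Δ1−h1·(2M1+M2)/6=239/106
seg 2: a=-3, c=M2/2=-54/53, d=(M3−M2)/(6·1)=673/212, b=Δ2−h2·(2M2+M3)/6=-881/212
seg 3: a=-5, c=M3/2=1803/212, d=(M4−M3)/(6·1)=-601/212, b=Δ3−h3·(2M3+M4)/6=353/106
t_q=21/4 → seg 3, τ=1/4; S=-5+353/106·τ+1803/212·τ²+-601/212·τ³=-49933/13568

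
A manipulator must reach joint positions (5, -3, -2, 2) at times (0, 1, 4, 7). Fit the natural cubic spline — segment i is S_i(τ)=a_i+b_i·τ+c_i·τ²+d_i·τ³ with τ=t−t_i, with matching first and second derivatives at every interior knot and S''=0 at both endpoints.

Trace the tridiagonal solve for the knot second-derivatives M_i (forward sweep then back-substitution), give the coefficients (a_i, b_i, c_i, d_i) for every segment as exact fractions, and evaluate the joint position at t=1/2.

  seg 0: a=5 b=-793/87 c=0 d=97/87
  seg 1: a=-3 b=-502/87 c=97/29 d=-38/87
  seg 2: a=-2 b=218/87 c=-17/29 d=17/261
S(1/2) = 135/232

Δ: Δ0=-8, Δ1=1/3, Δ2=4/3
row 1: diag=8, rhs=50; c'=3/8, d'=25/4
row 2: denom=12−3·3/8=87/8; d'=(6−3·25/4)/(87/8)=-34/29
back: M2=-34/29
back: M1=25/4−3/8·-34/29=194/29
M: M0=0, M1=194/29, M2=-34/29, M3=0
seg 0: a=5, c=M0/2=0, d=(M1−M0)/(6·1)=97/87, b=Δ0−h0·(2M0+M1)/6=-793/87
seg 1: a=-3, c=M1/2=97/29, d=(M2−M1)/(6·3)=-38/87, b=Δ1−h1·(2M1+M2)/6=-502/87
seg 2: a=-2, c=M2/2=-17/29, d=(M3−M2)/(6·3)=17/261, b=Δ2−h2·(2M2+M3)/6=218/87
t_q=1/2 → seg 0, τ=1/2; S=5+-793/87·τ+0·τ²+97/87·τ³=135/232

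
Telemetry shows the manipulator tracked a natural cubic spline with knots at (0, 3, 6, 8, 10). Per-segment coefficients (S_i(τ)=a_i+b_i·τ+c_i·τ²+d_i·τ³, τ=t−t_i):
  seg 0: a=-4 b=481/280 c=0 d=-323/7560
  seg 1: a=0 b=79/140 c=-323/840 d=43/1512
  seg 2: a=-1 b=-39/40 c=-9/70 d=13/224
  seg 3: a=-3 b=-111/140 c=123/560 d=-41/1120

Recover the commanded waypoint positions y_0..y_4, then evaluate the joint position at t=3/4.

y_0 = S_0(0) = a_0 = -4
y_1 = S_1(0) = a_1 = 0
y_2 = S_2(0) = a_2 = -1
y_3 = S_3(0) = a_3 = -3
y_4 = S_3(2) = -4
t_q=3/4 is in segment 0 (τ=3/4); S_0(τ)=-9783/3584

y_0=-4 y_1=0 y_2=-1 y_3=-3 y_4=-4
S(3/4) = -9783/3584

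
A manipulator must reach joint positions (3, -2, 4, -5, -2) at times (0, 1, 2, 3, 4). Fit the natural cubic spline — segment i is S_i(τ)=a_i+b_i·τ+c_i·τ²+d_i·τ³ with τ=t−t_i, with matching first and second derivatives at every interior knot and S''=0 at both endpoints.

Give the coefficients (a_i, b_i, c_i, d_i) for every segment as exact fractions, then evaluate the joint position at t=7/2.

Δ: Δ0=-5, Δ1=6, Δ2=-9, Δ3=3
row 1: diag=4, rhs=66; c'=1/4, d'=33/2
row 2: denom=4−1·1/4=15/4; d'=(-90−1·33/2)/(15/4)=-142/5
row 3: denom=4−1·4/15=56/15; d'=(72−1·-142/5)/(56/15)=753/28
back: M3=753/28
back: M2=-142/5−4/15·753/28=-249/7
back: M1=33/2−1/4·-249/7=711/28
M: M0=0, M1=711/28, M2=-249/7, M3=753/28, M4=0
seg 0: a=3, c=M0/2=0, d=(M1−M0)/(6·1)=237/56, b=Δ0−h0·(2M0+M1)/6=-517/56
seg 1: a=-2, c=M1/2=711/56, d=(M2−M1)/(6·1)=-569/56, b=Δ1−h1·(2M1+M2)/6=97/28
seg 2: a=4, c=M2/2=-249/14, d=(M3−M2)/(6·1)=583/56, b=Δ2−h2·(2M2+M3)/6=-13/8
seg 3: a=-5, c=M3/2=753/56, d=(M4−M3)/(6·1)=-251/56, b=Δ3−h3·(2M3+M4)/6=-167/28
t_q=7/2 → seg 3, τ=1/2; S=-5+-167/28·τ+753/56·τ²+-251/56·τ³=-2321/448

  seg 0: a=3 b=-517/56 c=0 d=237/56
  seg 1: a=-2 b=97/28 c=711/56 d=-569/56
  seg 2: a=4 b=-13/8 c=-249/14 d=583/56
  seg 3: a=-5 b=-167/28 c=753/56 d=-251/56
S(7/2) = -2321/448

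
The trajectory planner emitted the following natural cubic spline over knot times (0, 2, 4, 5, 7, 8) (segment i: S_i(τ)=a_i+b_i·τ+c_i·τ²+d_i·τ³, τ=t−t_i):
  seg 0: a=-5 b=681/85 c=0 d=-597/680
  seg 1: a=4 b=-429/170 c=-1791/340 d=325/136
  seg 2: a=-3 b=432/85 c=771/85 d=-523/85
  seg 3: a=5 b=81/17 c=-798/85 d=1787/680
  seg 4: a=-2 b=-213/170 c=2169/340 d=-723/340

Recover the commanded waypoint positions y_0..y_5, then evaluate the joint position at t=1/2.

y_0 = S_0(0) = a_0 = -5
y_1 = S_1(0) = a_1 = 4
y_2 = S_2(0) = a_2 = -3
y_3 = S_3(0) = a_3 = 5
y_4 = S_4(0) = a_4 = -2
y_5 = S_4(1) = 1
t_q=1/2 is in segment 0 (τ=1/2); S_0(τ)=-1201/1088

y_0=-5 y_1=4 y_2=-3 y_3=5 y_4=-2 y_5=1
S(1/2) = -1201/1088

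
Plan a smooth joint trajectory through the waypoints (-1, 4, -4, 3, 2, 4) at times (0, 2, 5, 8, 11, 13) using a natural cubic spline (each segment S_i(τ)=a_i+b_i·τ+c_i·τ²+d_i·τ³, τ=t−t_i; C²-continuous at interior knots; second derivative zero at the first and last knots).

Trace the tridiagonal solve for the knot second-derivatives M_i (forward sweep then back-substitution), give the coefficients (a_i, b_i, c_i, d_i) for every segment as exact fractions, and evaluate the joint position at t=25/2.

Δ: Δ0=5/2, Δ1=-8/3, Δ2=7/3, Δ3=-1/3, Δ4=1
row 1: diag=10, rhs=-31; c'=3/10, d'=-31/10
row 2: denom=12−3·3/10=111/10; d'=(30−3·-31/10)/(111/10)=131/37
row 3: denom=12−3·10/37=414/37; d'=(-16−3·131/37)/(414/37)=-985/414
row 4: denom=10−3·37/138=423/46; d'=(8−3·-985/414)/(423/46)=2089/1269
back: M4=2089/1269
back: M3=-985/414−37/138·2089/1269=-10738/3807
back: M2=131/37−10/37·-10738/3807=16381/3807
back: M1=-31/10−3/10·16381/3807=-5572/1269
M: M0=0, M1=-5572/1269, M2=16381/3807, M3=-10738/3807, M4=2089/1269, M5=0
seg 0: a=-1, c=M0/2=0, d=(M1−M0)/(6·2)=-1393/3807, b=Δ0−h0·(2M0+M1)/6=30179/7614
seg 1: a=4, c=M1/2=-2786/1269, d=(M2−M1)/(6·3)=33097/68526, b=Δ1−h1·(2M1+M2)/6=-3253/7614
seg 2: a=-4, c=M2/2=16381/7614, d=(M3−M2)/(6·3)=-577/1458, b=Δ2−h2·(2M2+M3)/6=-2129/3807
seg 3: a=3, c=M3/2=-5369/3807, d=(M4−M3)/(6·3)=17005/68526, b=Δ3−h3·(2M3+M4)/6=12671/7614
seg 4: a=2, c=M4/2=2089/2538, d=(M5−M4)/(6·2)=-2089/15228, b=Δ4−h4·(2M4+M5)/6=-371/3807
t_q=25/2 → seg 4, τ=3/2; S=2+-371/3807·τ+2089/2538·τ²+-2089/15228·τ³=131683/40608

  seg 0: a=-1 b=30179/7614 c=0 d=-1393/3807
  seg 1: a=4 b=-3253/7614 c=-2786/1269 d=33097/68526
  seg 2: a=-4 b=-2129/3807 c=16381/7614 d=-577/1458
  seg 3: a=3 b=12671/7614 c=-5369/3807 d=17005/68526
  seg 4: a=2 b=-371/3807 c=2089/2538 d=-2089/15228
S(25/2) = 131683/40608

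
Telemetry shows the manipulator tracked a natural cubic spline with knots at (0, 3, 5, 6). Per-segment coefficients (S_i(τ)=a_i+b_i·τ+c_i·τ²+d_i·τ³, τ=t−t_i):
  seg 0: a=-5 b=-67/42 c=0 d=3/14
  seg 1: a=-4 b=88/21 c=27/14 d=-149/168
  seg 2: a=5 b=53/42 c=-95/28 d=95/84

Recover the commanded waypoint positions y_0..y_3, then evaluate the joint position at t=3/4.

y_0 = S_0(0) = a_0 = -5
y_1 = S_1(0) = a_1 = -4
y_2 = S_2(0) = a_2 = 5
y_3 = S_2(1) = 4
t_q=3/4 is in segment 0 (τ=3/4); S_0(τ)=-5471/896

y_0=-5 y_1=-4 y_2=5 y_3=4
S(3/4) = -5471/896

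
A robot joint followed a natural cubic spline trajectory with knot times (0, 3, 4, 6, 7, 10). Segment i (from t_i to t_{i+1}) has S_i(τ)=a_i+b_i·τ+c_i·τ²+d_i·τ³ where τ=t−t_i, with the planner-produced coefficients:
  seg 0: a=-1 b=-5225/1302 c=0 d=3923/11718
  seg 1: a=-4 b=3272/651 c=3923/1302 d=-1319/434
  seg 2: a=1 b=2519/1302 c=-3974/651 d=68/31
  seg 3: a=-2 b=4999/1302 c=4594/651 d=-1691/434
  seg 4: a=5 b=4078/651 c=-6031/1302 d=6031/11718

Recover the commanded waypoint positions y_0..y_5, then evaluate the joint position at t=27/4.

y_0=-1 y_1=-4 y_2=1 y_3=-2 y_4=5 y_5=-4
S(27/4) = 89031/27776

y_0 = S_0(0) = a_0 = -1
y_1 = S_1(0) = a_1 = -4
y_2 = S_2(0) = a_2 = 1
y_3 = S_3(0) = a_3 = -2
y_4 = S_4(0) = a_4 = 5
y_5 = S_4(3) = -4
t_q=27/4 is in segment 3 (τ=3/4); S_3(τ)=89031/27776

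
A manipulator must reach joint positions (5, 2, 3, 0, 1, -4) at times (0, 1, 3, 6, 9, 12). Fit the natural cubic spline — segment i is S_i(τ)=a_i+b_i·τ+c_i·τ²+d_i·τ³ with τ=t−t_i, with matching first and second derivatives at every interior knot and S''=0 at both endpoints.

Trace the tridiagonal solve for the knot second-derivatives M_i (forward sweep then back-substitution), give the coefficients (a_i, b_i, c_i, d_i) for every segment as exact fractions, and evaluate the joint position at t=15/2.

  seg 0: a=5 b=-2135/576 c=0 d=407/576
  seg 1: a=2 b=-457/288 c=407/192 d=-155/288
  seg 2: a=3 b=125/288 c=-71/64 d=1091/5184
  seg 3: a=0 b=-311/576 c=113/144 d=-853/5184
  seg 4: a=1 b=-79/288 c=-401/576 d=401/5184
S(15/2) = 205/512

Δ: Δ0=-3, Δ1=1/2, Δ2=-1, Δ3=1/3, Δ4=-5/3
row 1: diag=6, rhs=21; c'=1/3, d'=7/2
row 2: denom=10−2·1/3=28/3; d'=(-9−2·7/2)/(28/3)=-12/7
row 3: denom=12−3·9/28=309/28; d'=(8−3·-12/7)/(309/28)=368/309
row 4: denom=12−3·28/103=1152/103; d'=(-12−3·368/309)/(1152/103)=-401/288
back: M4=-401/288
back: M3=368/309−28/103·-401/288=113/72
back: M2=-12/7−9/28·113/72=-71/32
back: M1=7/2−1/3·-71/32=407/96
M: M0=0, M1=407/96, M2=-71/32, M3=113/72, M4=-401/288, M5=0
seg 0: a=5, c=M0/2=0, d=(M1−M0)/(6·1)=407/576, b=Δ0−h0·(2M0+M1)/6=-2135/576
seg 1: a=2, c=M1/2=407/192, d=(M2−M1)/(6·2)=-155/288, b=Δ1−h1·(2M1+M2)/6=-457/288
seg 2: a=3, c=M2/2=-71/64, d=(M3−M2)/(6·3)=1091/5184, b=Δ2−h2·(2M2+M3)/6=125/288
seg 3: a=0, c=M3/2=113/144, d=(M4−M3)/(6·3)=-853/5184, b=Δ3−h3·(2M3+M4)/6=-311/576
seg 4: a=1, c=M4/2=-401/576, d=(M5−M4)/(6·3)=401/5184, b=Δ4−h4·(2M4+M5)/6=-79/288
t_q=15/2 → seg 3, τ=3/2; S=0+-311/576·τ+113/144·τ²+-853/5184·τ³=205/512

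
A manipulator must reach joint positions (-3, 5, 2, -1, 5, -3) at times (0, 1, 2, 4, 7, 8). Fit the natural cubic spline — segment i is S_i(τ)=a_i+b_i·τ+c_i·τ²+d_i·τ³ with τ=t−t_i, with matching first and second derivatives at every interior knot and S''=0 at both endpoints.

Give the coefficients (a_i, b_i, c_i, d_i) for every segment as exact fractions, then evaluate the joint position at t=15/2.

Δ: Δ0=8, Δ1=-3, Δ2=-3/2, Δ3=2, Δ4=-8
row 1: diag=4, rhs=-66; c'=1/4, d'=-33/2
row 2: denom=6−1·1/4=23/4; d'=(9−1·-33/2)/(23/4)=102/23
row 3: denom=10−2·8/23=214/23; d'=(21−2·102/23)/(214/23)=279/214
row 4: denom=8−3·69/214=1505/214; d'=(-60−3·279/214)/(1505/214)=-13677/1505
back: M4=-13677/1505
back: M3=279/214−69/214·-13677/1505=6372/1505
back: M2=102/23−8/23·6372/1505=4458/1505
back: M1=-33/2−1/4·4458/1505=-25947/1505
M: M0=0, M1=-25947/1505, M2=4458/1505, M3=6372/1505, M4=-13677/1505, M5=0
seg 0: a=-3, c=M0/2=0, d=(M1−M0)/(6·1)=-8649/3010, b=Δ0−h0·(2M0+M1)/6=32729/3010
seg 1: a=5, c=M1/2=-25947/3010, d=(M2−M1)/(6·1)=2027/602, b=Δ1−h1·(2M1+M2)/6=3391/1505
seg 2: a=2, c=M2/2=2229/1505, d=(M3−M2)/(6·2)=319/3010, b=Δ2−h2·(2M2+M3)/6=-2101/430
seg 3: a=-1, c=M3/2=3186/1505, d=(M4−M3)/(6·3)=-6683/9030, b=Δ3−h3·(2M3+M4)/6=6953/3010
seg 4: a=5, c=M4/2=-13677/3010, d=(M5−M4)/(6·1)=4559/3010, b=Δ4−h4·(2M4+M5)/6=-7481/1505
t_q=15/2 → seg 4, τ=1/2; S=5+-7481/1505·τ+-13677/3010·τ²+4559/3010·τ³=37757/24080

  seg 0: a=-3 b=32729/3010 c=0 d=-8649/3010
  seg 1: a=5 b=3391/1505 c=-25947/3010 d=2027/602
  seg 2: a=2 b=-2101/430 c=2229/1505 d=319/3010
  seg 3: a=-1 b=6953/3010 c=3186/1505 d=-6683/9030
  seg 4: a=5 b=-7481/1505 c=-13677/3010 d=4559/3010
S(15/2) = 37757/24080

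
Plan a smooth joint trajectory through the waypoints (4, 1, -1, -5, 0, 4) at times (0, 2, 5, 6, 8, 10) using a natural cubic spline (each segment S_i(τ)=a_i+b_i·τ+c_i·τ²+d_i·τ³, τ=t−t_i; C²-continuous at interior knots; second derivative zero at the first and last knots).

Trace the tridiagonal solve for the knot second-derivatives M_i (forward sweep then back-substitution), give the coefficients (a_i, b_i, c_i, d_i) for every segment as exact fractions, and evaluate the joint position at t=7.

Δ: Δ0=-3/2, Δ1=-2/3, Δ2=-4, Δ3=5/2, Δ4=2
row 1: diag=10, rhs=5; c'=3/10, d'=1/2
row 2: denom=8−3·3/10=71/10; d'=(-20−3·1/2)/(71/10)=-215/71
row 3: denom=6−1·10/71=416/71; d'=(39−1·-215/71)/(416/71)=373/52
row 4: denom=8−2·71/208=761/104; d'=(-3−2·373/52)/(761/104)=-1804/761
back: M4=-1804/761
back: M3=373/52−71/208·-1804/761=12149/1522
back: M2=-215/71−10/71·12149/1522=-3160/761
back: M1=1/2−3/10·-3160/761=2657/1522
M: M0=0, M1=2657/1522, M2=-3160/761, M3=12149/1522, M4=-1804/761, M5=0
seg 0: a=4, c=M0/2=0, d=(M1−M0)/(6·2)=2657/18264, b=Δ0−h0·(2M0+M1)/6=-4753/2283
seg 1: a=1, c=M1/2=2657/3044, d=(M2−M1)/(6·3)=-8977/27396, b=Δ1−h1·(2M1+M2)/6=-1535/4566
seg 2: a=-1, c=M2/2=-1580/761, d=(M3−M2)/(6·1)=18469/9132, b=Δ2−h2·(2M2+M3)/6=-36037/9132
seg 3: a=-5, c=M3/2=12149/3044, d=(M4−M3)/(6·2)=-15757/18264, b=Δ3−h3·(2M3+M4)/6=-9275/4566
seg 4: a=0, c=M4/2=-902/761, d=(M5−M4)/(6·2)=451/2283, b=Δ4−h4·(2M4+M5)/6=8174/2283
t_q=7 → seg 3, τ=1; S=-5+-9275/4566·τ+12149/3044·τ²+-15757/18264·τ³=-23761/6088

  seg 0: a=4 b=-4753/2283 c=0 d=2657/18264
  seg 1: a=1 b=-1535/4566 c=2657/3044 d=-8977/27396
  seg 2: a=-1 b=-36037/9132 c=-1580/761 d=18469/9132
  seg 3: a=-5 b=-9275/4566 c=12149/3044 d=-15757/18264
  seg 4: a=0 b=8174/2283 c=-902/761 d=451/2283
S(7) = -23761/6088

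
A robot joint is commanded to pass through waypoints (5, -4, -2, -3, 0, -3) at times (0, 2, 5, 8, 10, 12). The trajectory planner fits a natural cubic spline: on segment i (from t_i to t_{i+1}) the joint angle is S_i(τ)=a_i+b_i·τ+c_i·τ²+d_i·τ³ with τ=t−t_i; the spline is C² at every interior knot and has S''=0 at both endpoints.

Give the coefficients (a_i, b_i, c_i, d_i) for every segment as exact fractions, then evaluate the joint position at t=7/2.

Δ: Δ0=-9/2, Δ1=2/3, Δ2=-1/3, Δ3=3/2, Δ4=-3/2
row 1: diag=10, rhs=31; c'=3/10, d'=31/10
row 2: denom=12−3·3/10=111/10; d'=(-6−3·31/10)/(111/10)=-51/37
row 3: denom=10−3·10/37=340/37; d'=(11−3·-51/37)/(340/37)=28/17
row 4: denom=8−2·37/170=643/85; d'=(-18−2·28/17)/(643/85)=-1810/643
back: M4=-1810/643
back: M3=28/17−37/170·-1810/643=1453/643
back: M2=-51/37−10/37·1453/643=-1279/643
back: M1=31/10−3/10·-1279/643=2377/643
M: M0=0, M1=2377/643, M2=-1279/643, M3=1453/643, M4=-1810/643, M5=0
seg 0: a=5, c=M0/2=0, d=(M1−M0)/(6·2)=2377/7716, b=Δ0−h0·(2M0+M1)/6=-22115/3858
seg 1: a=-4, c=M1/2=2377/1286, d=(M2−M1)/(6·3)=-1828/5787, b=Δ1−h1·(2M1+M2)/6=-7853/3858
seg 2: a=-2, c=M2/2=-1279/1286, d=(M3−M2)/(6·3)=1366/5787, b=Δ2−h2·(2M2+M3)/6=2029/3858
seg 3: a=-3, c=M3/2=1453/1286, d=(M4−M3)/(6·2)=-3263/7716, b=Δ3−h3·(2M3+M4)/6=3595/3858
seg 4: a=0, c=M4/2=-905/643, d=(M5−M4)/(6·2)=905/3858, b=Δ4−h4·(2M4+M5)/6=1453/3858
t_q=7/2 → seg 1, τ=3/2; S=-4+-7853/3858·τ+2377/1286·τ²+-1828/5787·τ³=-20373/5144

  seg 0: a=5 b=-22115/3858 c=0 d=2377/7716
  seg 1: a=-4 b=-7853/3858 c=2377/1286 d=-1828/5787
  seg 2: a=-2 b=2029/3858 c=-1279/1286 d=1366/5787
  seg 3: a=-3 b=3595/3858 c=1453/1286 d=-3263/7716
  seg 4: a=0 b=1453/3858 c=-905/643 d=905/3858
S(7/2) = -20373/5144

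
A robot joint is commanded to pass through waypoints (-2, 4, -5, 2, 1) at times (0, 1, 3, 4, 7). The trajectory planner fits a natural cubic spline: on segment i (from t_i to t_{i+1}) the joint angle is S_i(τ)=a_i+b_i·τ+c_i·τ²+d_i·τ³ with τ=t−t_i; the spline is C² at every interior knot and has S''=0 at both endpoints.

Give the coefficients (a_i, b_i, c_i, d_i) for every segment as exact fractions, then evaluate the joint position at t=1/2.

Δ: Δ0=6, Δ1=-9/2, Δ2=7, Δ3=-1/3
row 1: diag=6, rhs=-63; c'=1/3, d'=-21/2
row 2: denom=6−2·1/3=16/3; d'=(69−2·-21/2)/(16/3)=135/8
row 3: denom=8−1·3/16=125/16; d'=(-44−1·135/8)/(125/16)=-974/125
back: M3=-974/125
back: M2=135/8−3/16·-974/125=2292/125
back: M1=-21/2−1/3·2292/125=-4153/250
M: M0=0, M1=-4153/250, M2=2292/125, M3=-974/125, M4=0
seg 0: a=-2, c=M0/2=0, d=(M1−M0)/(6·1)=-4153/1500, b=Δ0−h0·(2M0+M1)/6=13153/1500
seg 1: a=4, c=M1/2=-4153/500, d=(M2−M1)/(6·2)=8737/3000, b=Δ1−h1·(2M1+M2)/6=347/750
seg 2: a=-5, c=M2/2=1146/125, d=(M3−M2)/(6·1)=-1633/375, b=Δ2−h2·(2M2+M3)/6=164/75
seg 3: a=2, c=M3/2=-487/125, d=(M4−M3)/(6·3)=487/1125, b=Δ3−h3·(2M3+M4)/6=2797/375
t_q=1/2 → seg 0, τ=1/2; S=-2+13153/1500·τ+0·τ²+-4153/1500·τ³=8153/4000

  seg 0: a=-2 b=13153/1500 c=0 d=-4153/1500
  seg 1: a=4 b=347/750 c=-4153/500 d=8737/3000
  seg 2: a=-5 b=164/75 c=1146/125 d=-1633/375
  seg 3: a=2 b=2797/375 c=-487/125 d=487/1125
S(1/2) = 8153/4000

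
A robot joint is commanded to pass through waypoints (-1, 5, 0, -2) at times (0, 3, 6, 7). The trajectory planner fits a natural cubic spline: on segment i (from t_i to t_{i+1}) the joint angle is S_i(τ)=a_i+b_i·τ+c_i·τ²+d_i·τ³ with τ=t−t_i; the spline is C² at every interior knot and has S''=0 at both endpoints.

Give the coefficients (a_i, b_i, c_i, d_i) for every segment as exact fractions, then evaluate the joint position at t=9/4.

Δ: Δ0=2, Δ1=-5/3, Δ2=-2
row 1: diag=12, rhs=-22; c'=1/4, d'=-11/6
row 2: denom=8−3·1/4=29/4; d'=(-2−3·-11/6)/(29/4)=14/29
back: M2=14/29
back: M1=-11/6−1/4·14/29=-170/87
M: M0=0, M1=-170/87, M2=14/29, M3=0
seg 0: a=-1, c=M0/2=0, d=(M1−M0)/(6·3)=-85/783, b=Δ0−h0·(2M0+M1)/6=259/87
seg 1: a=5, c=M1/2=-85/87, d=(M2−M1)/(6·3)=106/783, b=Δ1−h1·(2M1+M2)/6=4/87
seg 2: a=0, c=M2/2=7/29, d=(M3−M2)/(6·1)=-7/87, b=Δ2−h2·(2M2+M3)/6=-188/87
t_q=9/4 → seg 0, τ=9/4; S=-1+259/87·τ+0·τ²+-85/783·τ³=8281/1856

  seg 0: a=-1 b=259/87 c=0 d=-85/783
  seg 1: a=5 b=4/87 c=-85/87 d=106/783
  seg 2: a=0 b=-188/87 c=7/29 d=-7/87
S(9/4) = 8281/1856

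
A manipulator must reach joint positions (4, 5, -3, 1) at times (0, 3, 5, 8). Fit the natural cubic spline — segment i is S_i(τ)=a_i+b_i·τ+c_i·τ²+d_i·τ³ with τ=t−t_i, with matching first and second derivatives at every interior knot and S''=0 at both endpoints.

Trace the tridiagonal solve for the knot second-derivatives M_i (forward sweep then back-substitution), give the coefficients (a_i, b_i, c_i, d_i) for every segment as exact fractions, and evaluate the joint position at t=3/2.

  seg 0: a=4 b=97/48 c=0 d=-3/16
  seg 1: a=5 b=-73/24 c=-27/16 d=29/48
  seg 2: a=-3 b=-61/24 c=31/16 d=-31/144
S(3/2) = 819/128

Δ: Δ0=1/3, Δ1=-4, Δ2=4/3
row 1: diag=10, rhs=-26; c'=1/5, d'=-13/5
row 2: denom=10−2·1/5=48/5; d'=(32−2·-13/5)/(48/5)=31/8
back: M2=31/8
back: M1=-13/5−1/5·31/8=-27/8
M: M0=0, M1=-27/8, M2=31/8, M3=0
seg 0: a=4, c=M0/2=0, d=(M1−M0)/(6·3)=-3/16, b=Δ0−h0·(2M0+M1)/6=97/48
seg 1: a=5, c=M1/2=-27/16, d=(M2−M1)/(6·2)=29/48, b=Δ1−h1·(2M1+M2)/6=-73/24
seg 2: a=-3, c=M2/2=31/16, d=(M3−M2)/(6·3)=-31/144, b=Δ2−h2·(2M2+M3)/6=-61/24
t_q=3/2 → seg 0, τ=3/2; S=4+97/48·τ+0·τ²+-3/16·τ³=819/128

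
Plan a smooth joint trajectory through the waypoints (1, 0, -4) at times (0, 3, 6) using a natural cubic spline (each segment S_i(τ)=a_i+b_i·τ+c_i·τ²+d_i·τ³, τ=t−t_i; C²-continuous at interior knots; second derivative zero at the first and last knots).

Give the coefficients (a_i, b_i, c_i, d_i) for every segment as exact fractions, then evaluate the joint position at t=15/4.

  seg 0: a=1 b=-1/12 c=0 d=-1/36
  seg 1: a=0 b=-5/6 c=-1/4 d=1/36
S(15/4) = -193/256

Δ: Δ0=-1/3, Δ1=-4/3
row 1: diag=12, rhs=-6; c'=1/4, d'=-1/2
back: M1=-1/2
M: M0=0, M1=-1/2, M2=0
seg 0: a=1, c=M0/2=0, d=(M1−M0)/(6·3)=-1/36, b=Δ0−h0·(2M0+M1)/6=-1/12
seg 1: a=0, c=M1/2=-1/4, d=(M2−M1)/(6·3)=1/36, b=Δ1−h1·(2M1+M2)/6=-5/6
t_q=15/4 → seg 1, τ=3/4; S=0+-5/6·τ+-1/4·τ²+1/36·τ³=-193/256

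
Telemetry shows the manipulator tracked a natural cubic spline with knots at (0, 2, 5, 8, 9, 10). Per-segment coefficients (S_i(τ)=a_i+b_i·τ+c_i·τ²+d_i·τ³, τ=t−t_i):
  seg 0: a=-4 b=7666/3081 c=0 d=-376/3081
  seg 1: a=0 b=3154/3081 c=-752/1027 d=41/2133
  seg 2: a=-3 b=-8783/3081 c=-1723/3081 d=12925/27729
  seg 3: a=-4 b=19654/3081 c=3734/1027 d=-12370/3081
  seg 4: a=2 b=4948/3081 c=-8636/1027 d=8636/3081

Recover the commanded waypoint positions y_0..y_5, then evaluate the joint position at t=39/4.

y_0=-4 y_1=0 y_2=-3 y_3=-4 y_4=2 y_5=-2
S(39/4) = -5637/16432

y_0 = S_0(0) = a_0 = -4
y_1 = S_1(0) = a_1 = 0
y_2 = S_2(0) = a_2 = -3
y_3 = S_3(0) = a_3 = -4
y_4 = S_4(0) = a_4 = 2
y_5 = S_4(1) = -2
t_q=39/4 is in segment 4 (τ=3/4); S_4(τ)=-5637/16432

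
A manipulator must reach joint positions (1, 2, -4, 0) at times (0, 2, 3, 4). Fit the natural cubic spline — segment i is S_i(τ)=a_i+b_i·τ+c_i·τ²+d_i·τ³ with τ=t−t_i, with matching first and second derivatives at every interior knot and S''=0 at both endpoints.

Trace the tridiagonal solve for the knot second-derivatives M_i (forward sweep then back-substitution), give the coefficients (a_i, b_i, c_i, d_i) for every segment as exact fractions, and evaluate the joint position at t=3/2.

Δ: Δ0=1/2, Δ1=-6, Δ2=4
row 1: diag=6, rhs=-39; c'=1/6, d'=-13/2
row 2: denom=4−1·1/6=23/6; d'=(60−1·-13/2)/(23/6)=399/23
back: M2=399/23
back: M1=-13/2−1/6·399/23=-216/23
M: M0=0, M1=-216/23, M2=399/23, M3=0
seg 0: a=1, c=M0/2=0, d=(M1−M0)/(6·2)=-18/23, b=Δ0−h0·(2M0+M1)/6=167/46
seg 1: a=2, c=M1/2=-108/23, d=(M2−M1)/(6·1)=205/46, b=Δ1−h1·(2M1+M2)/6=-265/46
seg 2: a=-4, c=M2/2=399/46, d=(M3−M2)/(6·1)=-133/46, b=Δ2−h2·(2M2+M3)/6=-41/23
t_q=3/2 → seg 0, τ=3/2; S=1+167/46·τ+0·τ²+-18/23·τ³=175/46

  seg 0: a=1 b=167/46 c=0 d=-18/23
  seg 1: a=2 b=-265/46 c=-108/23 d=205/46
  seg 2: a=-4 b=-41/23 c=399/46 d=-133/46
S(3/2) = 175/46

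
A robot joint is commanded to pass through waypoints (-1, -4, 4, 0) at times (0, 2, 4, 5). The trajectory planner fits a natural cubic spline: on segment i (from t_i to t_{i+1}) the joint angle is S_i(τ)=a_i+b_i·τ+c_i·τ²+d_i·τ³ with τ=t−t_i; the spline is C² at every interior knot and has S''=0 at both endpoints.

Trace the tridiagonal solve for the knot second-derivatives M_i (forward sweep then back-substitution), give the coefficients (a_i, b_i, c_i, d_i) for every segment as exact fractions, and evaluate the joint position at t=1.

  seg 0: a=-1 b=-41/11 c=0 d=49/88
  seg 1: a=-4 b=65/22 c=147/44 d=-31/22
  seg 2: a=4 b=-13/22 c=-225/44 d=75/44
S(1) = -367/88

Δ: Δ0=-3/2, Δ1=4, Δ2=-4
row 1: diag=8, rhs=33; c'=1/4, d'=33/8
row 2: denom=6−2·1/4=11/2; d'=(-48−2·33/8)/(11/2)=-225/22
back: M2=-225/22
back: M1=33/8−1/4·-225/22=147/22
M: M0=0, M1=147/22, M2=-225/22, M3=0
seg 0: a=-1, c=M0/2=0, d=(M1−M0)/(6·2)=49/88, b=Δ0−h0·(2M0+M1)/6=-41/11
seg 1: a=-4, c=M1/2=147/44, d=(M2−M1)/(6·2)=-31/22, b=Δ1−h1·(2M1+M2)/6=65/22
seg 2: a=4, c=M2/2=-225/44, d=(M3−M2)/(6·1)=75/44, b=Δ2−h2·(2M2+M3)/6=-13/22
t_q=1 → seg 0, τ=1; S=-1+-41/11·τ+0·τ²+49/88·τ³=-367/88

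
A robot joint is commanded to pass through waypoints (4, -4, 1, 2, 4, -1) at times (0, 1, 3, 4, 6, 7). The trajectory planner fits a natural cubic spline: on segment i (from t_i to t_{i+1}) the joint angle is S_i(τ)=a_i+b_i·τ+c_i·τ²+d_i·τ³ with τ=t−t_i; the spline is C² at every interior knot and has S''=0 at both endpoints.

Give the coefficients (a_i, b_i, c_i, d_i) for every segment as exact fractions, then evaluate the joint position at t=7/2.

  seg 0: a=4 b=-9977/988 c=0 d=2073/988
  seg 1: a=-4 b=-1879/494 c=6219/988 d=-3105/1976
  seg 2: a=1 b=622/247 c=-774/247 d=21/13
  seg 3: a=2 b=271/247 c=423/247 d=-435/494
  seg 4: a=4 b=-647/247 c=-882/247 d=294/247
S(7/2) = 255/152

Δ: Δ0=-8, Δ1=5/2, Δ2=1, Δ3=1, Δ4=-5
row 1: diag=6, rhs=63; c'=1/3, d'=21/2
row 2: denom=6−2·1/3=16/3; d'=(-9−2·21/2)/(16/3)=-45/8
row 3: denom=6−1·3/16=93/16; d'=(0−1·-45/8)/(93/16)=30/31
row 4: denom=6−2·32/93=494/93; d'=(-36−2·30/31)/(494/93)=-1764/247
back: M4=-1764/247
back: M3=30/31−32/93·-1764/247=846/247
back: M2=-45/8−3/16·846/247=-1548/247
back: M1=21/2−1/3·-1548/247=6219/494
M: M0=0, M1=6219/494, M2=-1548/247, M3=846/247, M4=-1764/247, M5=0
seg 0: a=4, c=M0/2=0, d=(M1−M0)/(6·1)=2073/988, b=Δ0−h0·(2M0+M1)/6=-9977/988
seg 1: a=-4, c=M1/2=6219/988, d=(M2−M1)/(6·2)=-3105/1976, b=Δ1−h1·(2M1+M2)/6=-1879/494
seg 2: a=1, c=M2/2=-774/247, d=(M3−M2)/(6·1)=21/13, b=Δ2−h2·(2M2+M3)/6=622/247
seg 3: a=2, c=M3/2=423/247, d=(M4−M3)/(6·2)=-435/494, b=Δ3−h3·(2M3+M4)/6=271/247
seg 4: a=4, c=M4/2=-882/247, d=(M5−M4)/(6·1)=294/247, b=Δ4−h4·(2M4+M5)/6=-647/247
t_q=7/2 → seg 2, τ=1/2; S=1+622/247·τ+-774/247·τ²+21/13·τ³=255/152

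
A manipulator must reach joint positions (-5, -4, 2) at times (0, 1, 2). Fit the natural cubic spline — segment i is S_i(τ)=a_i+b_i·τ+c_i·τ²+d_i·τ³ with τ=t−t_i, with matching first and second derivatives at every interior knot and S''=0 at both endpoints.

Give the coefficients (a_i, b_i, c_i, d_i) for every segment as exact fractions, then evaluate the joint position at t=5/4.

Δ: Δ0=1, Δ1=6
row 1: diag=4, rhs=30; c'=1/4, d'=15/2
back: M1=15/2
M: M0=0, M1=15/2, M2=0
seg 0: a=-5, c=M0/2=0, d=(M1−M0)/(6·1)=5/4, b=Δ0−h0·(2M0+M1)/6=-1/4
seg 1: a=-4, c=M1/2=15/4, d=(M2−M1)/(6·1)=-5/4, b=Δ1−h1·(2M1+M2)/6=7/2
t_q=5/4 → seg 1, τ=1/4; S=-4+7/2·τ+15/4·τ²+-5/4·τ³=-745/256

  seg 0: a=-5 b=-1/4 c=0 d=5/4
  seg 1: a=-4 b=7/2 c=15/4 d=-5/4
S(5/4) = -745/256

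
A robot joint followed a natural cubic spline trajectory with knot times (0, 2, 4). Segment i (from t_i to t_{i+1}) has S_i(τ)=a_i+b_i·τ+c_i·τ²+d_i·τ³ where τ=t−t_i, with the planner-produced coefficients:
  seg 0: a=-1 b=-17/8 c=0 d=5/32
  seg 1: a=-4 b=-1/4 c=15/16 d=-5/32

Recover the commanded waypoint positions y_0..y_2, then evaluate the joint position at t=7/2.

y_0=-1 y_1=-4 y_2=-2
S(7/2) = -715/256

y_0 = S_0(0) = a_0 = -1
y_1 = S_1(0) = a_1 = -4
y_2 = S_1(2) = -2
t_q=7/2 is in segment 1 (τ=3/2); S_1(τ)=-715/256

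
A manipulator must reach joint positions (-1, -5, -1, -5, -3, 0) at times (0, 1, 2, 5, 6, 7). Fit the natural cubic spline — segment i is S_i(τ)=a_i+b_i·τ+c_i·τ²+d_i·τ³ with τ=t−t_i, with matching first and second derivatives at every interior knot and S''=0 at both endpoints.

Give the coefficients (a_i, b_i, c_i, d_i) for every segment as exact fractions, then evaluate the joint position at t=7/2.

  seg 0: a=-1 b=-15499/2451 c=0 d=5695/2451
  seg 1: a=-5 b=1586/2451 c=5695/817 d=-8867/2451
  seg 2: a=-1 b=9155/2451 c=-3172/817 d=125/171
  seg 3: a=-5 b=434/2451 c=2203/817 d=-2141/2451
  seg 4: a=-3 b=7229/2451 c=62/817 d=-62/2451
S(7/2) = -573/344

Δ: Δ0=-4, Δ1=4, Δ2=-4/3, Δ3=2, Δ4=3
row 1: diag=4, rhs=48; c'=1/4, d'=12
row 2: denom=8−1·1/4=31/4; d'=(-32−1·12)/(31/4)=-176/31
row 3: denom=8−3·12/31=212/31; d'=(20−3·-176/31)/(212/31)=287/53
row 4: denom=4−1·31/212=817/212; d'=(6−1·287/53)/(817/212)=124/817
back: M4=124/817
back: M3=287/53−31/212·124/817=4406/817
back: M2=-176/31−12/31·4406/817=-6344/817
back: M1=12−1/4·-6344/817=11390/817
M: M0=0, M1=11390/817, M2=-6344/817, M3=4406/817, M4=124/817, M5=0
seg 0: a=-1, c=M0/2=0, d=(M1−M0)/(6·1)=5695/2451, b=Δ0−h0·(2M0+M1)/6=-15499/2451
seg 1: a=-5, c=M1/2=5695/817, d=(M2−M1)/(6·1)=-8867/2451, b=Δ1−h1·(2M1+M2)/6=1586/2451
seg 2: a=-1, c=M2/2=-3172/817, d=(M3−M2)/(6·3)=125/171, b=Δ2−h2·(2M2+M3)/6=9155/2451
seg 3: a=-5, c=M3/2=2203/817, d=(M4−M3)/(6·1)=-2141/2451, b=Δ3−h3·(2M3+M4)/6=434/2451
seg 4: a=-3, c=M4/2=62/817, d=(M5−M4)/(6·1)=-62/2451, b=Δ4−h4·(2M4+M5)/6=7229/2451
t_q=7/2 → seg 2, τ=3/2; S=-1+9155/2451·τ+-3172/817·τ²+125/171·τ³=-573/344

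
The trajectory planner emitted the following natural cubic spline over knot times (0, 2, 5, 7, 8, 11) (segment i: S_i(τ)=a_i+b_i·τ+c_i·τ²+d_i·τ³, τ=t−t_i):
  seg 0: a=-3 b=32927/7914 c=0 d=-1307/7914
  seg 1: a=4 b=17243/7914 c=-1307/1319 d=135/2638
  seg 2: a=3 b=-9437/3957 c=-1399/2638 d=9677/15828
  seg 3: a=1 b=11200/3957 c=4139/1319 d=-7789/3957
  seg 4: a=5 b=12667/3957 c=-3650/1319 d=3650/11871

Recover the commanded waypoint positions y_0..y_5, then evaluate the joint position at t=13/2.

y_0 = S_0(0) = a_0 = -3
y_1 = S_1(0) = a_1 = 4
y_2 = S_2(0) = a_2 = 3
y_3 = S_3(0) = a_3 = 1
y_4 = S_4(0) = a_4 = 5
y_5 = S_4(3) = -2
t_q=13/2 is in segment 2 (τ=3/2); S_2(τ)=12361/42208

y_0=-3 y_1=4 y_2=3 y_3=1 y_4=5 y_5=-2
S(13/2) = 12361/42208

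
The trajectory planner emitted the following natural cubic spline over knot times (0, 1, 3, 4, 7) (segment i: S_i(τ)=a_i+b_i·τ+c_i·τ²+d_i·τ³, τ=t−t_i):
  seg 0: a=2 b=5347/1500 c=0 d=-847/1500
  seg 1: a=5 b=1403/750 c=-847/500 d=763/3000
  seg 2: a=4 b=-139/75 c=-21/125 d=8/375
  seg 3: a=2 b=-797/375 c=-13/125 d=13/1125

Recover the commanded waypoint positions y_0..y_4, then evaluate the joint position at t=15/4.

y_0=2 y_1=5 y_2=4 y_3=2 y_4=-5
S(15/4) = 5049/2000

y_0 = S_0(0) = a_0 = 2
y_1 = S_1(0) = a_1 = 5
y_2 = S_2(0) = a_2 = 4
y_3 = S_3(0) = a_3 = 2
y_4 = S_3(3) = -5
t_q=15/4 is in segment 2 (τ=3/4); S_2(τ)=5049/2000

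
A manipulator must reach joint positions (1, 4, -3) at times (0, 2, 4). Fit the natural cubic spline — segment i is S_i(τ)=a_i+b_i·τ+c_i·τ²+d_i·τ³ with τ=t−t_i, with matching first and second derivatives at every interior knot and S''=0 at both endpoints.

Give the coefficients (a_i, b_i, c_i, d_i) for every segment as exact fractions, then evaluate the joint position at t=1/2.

Δ: Δ0=3/2, Δ1=-7/2
row 1: diag=8, rhs=-30; c'=1/4, d'=-15/4
back: M1=-15/4
M: M0=0, M1=-15/4, M2=0
seg 0: a=1, c=M0/2=0, d=(M1−M0)/(6·2)=-5/16, b=Δ0−h0·(2M0+M1)/6=11/4
seg 1: a=4, c=M1/2=-15/8, d=(M2−M1)/(6·2)=5/16, b=Δ1−h1·(2M1+M2)/6=-1
t_q=1/2 → seg 0, τ=1/2; S=1+11/4·τ+0·τ²+-5/16·τ³=299/128

  seg 0: a=1 b=11/4 c=0 d=-5/16
  seg 1: a=4 b=-1 c=-15/8 d=5/16
S(1/2) = 299/128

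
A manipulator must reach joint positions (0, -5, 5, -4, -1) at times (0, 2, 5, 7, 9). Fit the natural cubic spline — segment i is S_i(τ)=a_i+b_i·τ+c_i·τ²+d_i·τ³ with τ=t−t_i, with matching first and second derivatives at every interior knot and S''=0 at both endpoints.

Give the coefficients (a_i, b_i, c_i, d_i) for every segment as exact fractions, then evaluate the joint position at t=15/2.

Δ: Δ0=-5/2, Δ1=10/3, Δ2=-9/2, Δ3=3/2
row 1: diag=10, rhs=35; c'=3/10, d'=7/2
row 2: denom=10−3·3/10=91/10; d'=(-47−3·7/2)/(91/10)=-575/91
row 3: denom=8−2·20/91=688/91; d'=(36−2·-575/91)/(688/91)=2213/344
back: M3=2213/344
back: M2=-575/91−20/91·2213/344=-665/86
back: M1=7/2−3/10·-665/86=1001/172
M: M0=0, M1=1001/172, M2=-665/86, M3=2213/344, M4=0
seg 0: a=0, c=M0/2=0, d=(M1−M0)/(6·2)=1001/2064, b=Δ0−h0·(2M0+M1)/6=-2291/516
seg 1: a=-5, c=M1/2=1001/344, d=(M2−M1)/(6·3)=-259/344, b=Δ1−h1·(2M1+M2)/6=178/129
seg 2: a=5, c=M2/2=-665/172, d=(M3−M2)/(6·2)=4873/4128, b=Δ2−h2·(2M2+M3)/6=-1537/1032
seg 3: a=-4, c=M3/2=2213/688, d=(M4−M3)/(6·2)=-2213/4128, b=Δ3−h3·(2M3+M4)/6=-1439/516
t_q=15/2 → seg 3, τ=1/2; S=-4+-1439/516·τ+2213/688·τ²+-2213/4128·τ³=-51267/11008

  seg 0: a=0 b=-2291/516 c=0 d=1001/2064
  seg 1: a=-5 b=178/129 c=1001/344 d=-259/344
  seg 2: a=5 b=-1537/1032 c=-665/172 d=4873/4128
  seg 3: a=-4 b=-1439/516 c=2213/688 d=-2213/4128
S(15/2) = -51267/11008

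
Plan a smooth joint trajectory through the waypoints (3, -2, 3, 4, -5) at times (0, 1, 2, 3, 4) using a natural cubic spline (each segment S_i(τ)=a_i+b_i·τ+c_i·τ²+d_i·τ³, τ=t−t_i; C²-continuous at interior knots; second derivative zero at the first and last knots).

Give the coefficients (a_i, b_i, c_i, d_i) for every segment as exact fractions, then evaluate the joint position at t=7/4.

Δ: Δ0=-5, Δ1=5, Δ2=1, Δ3=-9
row 1: diag=4, rhs=60; c'=1/4, d'=15
row 2: denom=4−1·1/4=15/4; d'=(-24−1·15)/(15/4)=-52/5
row 3: denom=4−1·4/15=56/15; d'=(-60−1·-52/5)/(56/15)=-93/7
back: M3=-93/7
back: M2=-52/5−4/15·-93/7=-48/7
back: M1=15−1/4·-48/7=117/7
M: M0=0, M1=117/7, M2=-48/7, M3=-93/7, M4=0
seg 0: a=3, c=M0/2=0, d=(M1−M0)/(6·1)=39/14, b=Δ0−h0·(2M0+M1)/6=-109/14
seg 1: a=-2, c=M1/2=117/14, d=(M2−M1)/(6·1)=-55/14, b=Δ1−h1·(2M1+M2)/6=4/7
seg 2: a=3, c=M2/2=-24/7, d=(M3−M2)/(6·1)=-15/14, b=Δ2−h2·(2M2+M3)/6=11/2
seg 3: a=4, c=M3/2=-93/14, d=(M4−M3)/(6·1)=31/14, b=Δ3−h3·(2M3+M4)/6=-32/7
t_q=7/4 → seg 1, τ=3/4; S=-2+4/7·τ+117/14·τ²+-55/14·τ³=1319/896

  seg 0: a=3 b=-109/14 c=0 d=39/14
  seg 1: a=-2 b=4/7 c=117/14 d=-55/14
  seg 2: a=3 b=11/2 c=-24/7 d=-15/14
  seg 3: a=4 b=-32/7 c=-93/14 d=31/14
S(7/4) = 1319/896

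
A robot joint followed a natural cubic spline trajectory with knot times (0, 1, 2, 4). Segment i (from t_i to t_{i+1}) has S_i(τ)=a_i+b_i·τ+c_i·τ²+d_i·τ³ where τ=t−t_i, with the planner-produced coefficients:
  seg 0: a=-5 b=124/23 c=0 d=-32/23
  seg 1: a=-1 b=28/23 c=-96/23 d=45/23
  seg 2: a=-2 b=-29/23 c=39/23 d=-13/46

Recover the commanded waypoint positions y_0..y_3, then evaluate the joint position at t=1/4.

y_0=-5 y_1=-1 y_2=-2 y_3=0
S(1/4) = -169/46

y_0 = S_0(0) = a_0 = -5
y_1 = S_1(0) = a_1 = -1
y_2 = S_2(0) = a_2 = -2
y_3 = S_2(2) = 0
t_q=1/4 is in segment 0 (τ=1/4); S_0(τ)=-169/46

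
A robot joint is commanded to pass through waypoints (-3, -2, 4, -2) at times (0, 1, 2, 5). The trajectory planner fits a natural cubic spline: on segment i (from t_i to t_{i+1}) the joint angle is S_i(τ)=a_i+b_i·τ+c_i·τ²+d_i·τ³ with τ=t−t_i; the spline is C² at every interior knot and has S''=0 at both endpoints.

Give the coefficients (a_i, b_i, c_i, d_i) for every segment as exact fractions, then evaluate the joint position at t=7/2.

Δ: Δ0=1, Δ1=6, Δ2=-2
row 1: diag=4, rhs=30; c'=1/4, d'=15/2
row 2: denom=8−1·1/4=31/4; d'=(-48−1·15/2)/(31/4)=-222/31
back: M2=-222/31
back: M1=15/2−1/4·-222/31=288/31
M: M0=0, M1=288/31, M2=-222/31, M3=0
seg 0: a=-3, c=M0/2=0, d=(M1−M0)/(6·1)=48/31, b=Δ0−h0·(2M0+M1)/6=-17/31
seg 1: a=-2, c=M1/2=144/31, d=(M2−M1)/(6·1)=-85/31, b=Δ1−h1·(2M1+M2)/6=127/31
seg 2: a=4, c=M2/2=-111/31, d=(M3−M2)/(6·3)=37/93, b=Δ2−h2·(2M2+M3)/6=160/31
t_q=7/2 → seg 2, τ=3/2; S=4+160/31·τ+-111/31·τ²+37/93·τ³=1247/248

  seg 0: a=-3 b=-17/31 c=0 d=48/31
  seg 1: a=-2 b=127/31 c=144/31 d=-85/31
  seg 2: a=4 b=160/31 c=-111/31 d=37/93
S(7/2) = 1247/248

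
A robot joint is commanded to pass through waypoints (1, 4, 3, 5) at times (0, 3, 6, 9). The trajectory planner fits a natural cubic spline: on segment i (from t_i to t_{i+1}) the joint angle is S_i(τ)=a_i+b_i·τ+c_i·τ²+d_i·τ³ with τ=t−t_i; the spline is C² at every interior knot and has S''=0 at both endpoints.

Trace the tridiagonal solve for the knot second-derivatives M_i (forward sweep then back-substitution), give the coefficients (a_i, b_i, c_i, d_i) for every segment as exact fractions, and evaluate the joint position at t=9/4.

  seg 0: a=1 b=64/45 c=0 d=-19/405
  seg 1: a=4 b=7/45 c=-19/45 d=7/81
  seg 2: a=3 b=-2/45 c=16/45 d=-16/405
S(9/4) = 1173/320

Δ: Δ0=1, Δ1=-1/3, Δ2=2/3
row 1: diag=12, rhs=-8; c'=1/4, d'=-2/3
row 2: denom=12−3·1/4=45/4; d'=(6−3·-2/3)/(45/4)=32/45
back: M2=32/45
back: M1=-2/3−1/4·32/45=-38/45
M: M0=0, M1=-38/45, M2=32/45, M3=0
seg 0: a=1, c=M0/2=0, d=(M1−M0)/(6·3)=-19/405, b=Δ0−h0·(2M0+M1)/6=64/45
seg 1: a=4, c=M1/2=-19/45, d=(M2−M1)/(6·3)=7/81, b=Δ1−h1·(2M1+M2)/6=7/45
seg 2: a=3, c=M2/2=16/45, d=(M3−M2)/(6·3)=-16/405, b=Δ2−h2·(2M2+M3)/6=-2/45
t_q=9/4 → seg 0, τ=9/4; S=1+64/45·τ+0·τ²+-19/405·τ³=1173/320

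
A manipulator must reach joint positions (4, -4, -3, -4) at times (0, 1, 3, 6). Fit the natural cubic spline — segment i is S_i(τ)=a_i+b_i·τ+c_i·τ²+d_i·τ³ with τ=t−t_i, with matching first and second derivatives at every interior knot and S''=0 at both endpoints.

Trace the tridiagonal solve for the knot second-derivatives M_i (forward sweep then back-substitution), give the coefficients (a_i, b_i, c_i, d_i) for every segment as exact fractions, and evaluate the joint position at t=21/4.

Δ: Δ0=-8, Δ1=1/2, Δ2=-1/3
row 1: diag=6, rhs=51; c'=1/3, d'=17/2
row 2: denom=10−2·1/3=28/3; d'=(-5−2·17/2)/(28/3)=-33/14
back: M2=-33/14
back: M1=17/2−1/3·-33/14=65/7
M: M0=0, M1=65/7, M2=-33/14, M3=0
seg 0: a=4, c=M0/2=0, d=(M1−M0)/(6·1)=65/42, b=Δ0−h0·(2M0+M1)/6=-401/42
seg 1: a=-4, c=M1/2=65/14, d=(M2−M1)/(6·2)=-163/168, b=Δ1−h1·(2M1+M2)/6=-103/21
seg 2: a=-3, c=M2/2=-33/28, d=(M3−M2)/(6·3)=11/84, b=Δ2−h2·(2M2+M3)/6=85/42
t_q=21/4 → seg 2, τ=9/4; S=-3+85/42·τ+-33/28·τ²+11/84·τ³=-5235/1792

  seg 0: a=4 b=-401/42 c=0 d=65/42
  seg 1: a=-4 b=-103/21 c=65/14 d=-163/168
  seg 2: a=-3 b=85/42 c=-33/28 d=11/84
S(21/4) = -5235/1792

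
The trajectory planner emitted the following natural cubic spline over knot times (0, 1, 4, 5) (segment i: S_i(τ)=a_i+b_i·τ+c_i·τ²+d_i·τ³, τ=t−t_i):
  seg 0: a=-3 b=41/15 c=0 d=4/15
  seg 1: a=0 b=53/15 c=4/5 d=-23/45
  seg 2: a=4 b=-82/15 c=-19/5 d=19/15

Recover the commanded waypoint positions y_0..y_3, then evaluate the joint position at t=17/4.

y_0=-3 y_1=0 y_2=4 y_3=-4
S(17/4) = 773/320

y_0 = S_0(0) = a_0 = -3
y_1 = S_1(0) = a_1 = 0
y_2 = S_2(0) = a_2 = 4
y_3 = S_2(1) = -4
t_q=17/4 is in segment 2 (τ=1/4); S_2(τ)=773/320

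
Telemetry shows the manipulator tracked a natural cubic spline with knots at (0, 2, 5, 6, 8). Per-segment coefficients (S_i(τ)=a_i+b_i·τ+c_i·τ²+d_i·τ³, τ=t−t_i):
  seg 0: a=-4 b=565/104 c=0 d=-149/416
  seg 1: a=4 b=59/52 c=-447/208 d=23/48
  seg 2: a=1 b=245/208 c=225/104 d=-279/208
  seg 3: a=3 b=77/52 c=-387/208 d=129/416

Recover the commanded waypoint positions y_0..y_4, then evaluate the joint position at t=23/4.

y_0 = S_0(0) = a_0 = -4
y_1 = S_1(0) = a_1 = 4
y_2 = S_2(0) = a_2 = 1
y_3 = S_3(0) = a_3 = 3
y_4 = S_3(2) = 1
t_q=23/4 is in segment 2 (τ=3/4); S_2(τ)=33739/13312

y_0=-4 y_1=4 y_2=1 y_3=3 y_4=1
S(23/4) = 33739/13312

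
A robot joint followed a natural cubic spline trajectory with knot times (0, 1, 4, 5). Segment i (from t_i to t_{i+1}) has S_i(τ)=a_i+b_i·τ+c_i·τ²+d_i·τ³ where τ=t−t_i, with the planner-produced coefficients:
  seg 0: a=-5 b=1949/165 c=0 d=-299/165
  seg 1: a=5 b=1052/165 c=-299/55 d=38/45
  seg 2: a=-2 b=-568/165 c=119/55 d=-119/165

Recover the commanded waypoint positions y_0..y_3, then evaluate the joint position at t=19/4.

y_0 = S_0(0) = a_0 = -5
y_1 = S_1(0) = a_1 = 5
y_2 = S_2(0) = a_2 = -2
y_3 = S_2(1) = -4
t_q=19/4 is in segment 2 (τ=3/4); S_2(τ)=-2583/704

y_0=-5 y_1=5 y_2=-2 y_3=-4
S(19/4) = -2583/704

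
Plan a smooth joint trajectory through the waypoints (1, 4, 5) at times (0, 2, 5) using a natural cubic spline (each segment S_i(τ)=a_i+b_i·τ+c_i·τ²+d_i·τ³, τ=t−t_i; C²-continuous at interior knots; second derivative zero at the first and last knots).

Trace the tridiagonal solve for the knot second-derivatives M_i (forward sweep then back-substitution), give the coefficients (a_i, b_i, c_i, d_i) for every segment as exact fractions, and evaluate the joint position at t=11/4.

  seg 0: a=1 b=26/15 c=0 d=-7/120
  seg 1: a=4 b=31/30 c=-7/20 d=7/180
S(11/4) = 5881/1280

Δ: Δ0=3/2, Δ1=1/3
row 1: diag=10, rhs=-7; c'=3/10, d'=-7/10
back: M1=-7/10
M: M0=0, M1=-7/10, M2=0
seg 0: a=1, c=M0/2=0, d=(M1−M0)/(6·2)=-7/120, b=Δ0−h0·(2M0+M1)/6=26/15
seg 1: a=4, c=M1/2=-7/20, d=(M2−M1)/(6·3)=7/180, b=Δ1−h1·(2M1+M2)/6=31/30
t_q=11/4 → seg 1, τ=3/4; S=4+31/30·τ+-7/20·τ²+7/180·τ³=5881/1280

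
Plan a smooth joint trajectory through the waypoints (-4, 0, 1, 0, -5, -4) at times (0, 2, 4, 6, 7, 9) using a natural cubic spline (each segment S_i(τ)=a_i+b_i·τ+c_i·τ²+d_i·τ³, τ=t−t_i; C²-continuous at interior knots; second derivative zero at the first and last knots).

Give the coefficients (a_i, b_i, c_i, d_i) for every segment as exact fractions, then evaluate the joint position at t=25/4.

  seg 0: a=-4 b=392/159 c=0 d=-37/318
  seg 1: a=0 b=170/159 c=-37/53 d=263/1272
  seg 2: a=1 b=241/318 c=115/212 d=-745/1272
  seg 3: a=0 b=-652/159 c=-315/106 d=659/318
  seg 4: a=-5 b=-1217/318 c=172/53 d=-86/159
S(25/4) = -7995/6784

Δ: Δ0=2, Δ1=1/2, Δ2=-1/2, Δ3=-5, Δ4=1/2
row 1: diag=8, rhs=-9; c'=1/4, d'=-9/8
row 2: denom=8−2·1/4=15/2; d'=(-6−2·-9/8)/(15/2)=-1/2
row 3: denom=6−2·4/15=82/15; d'=(-27−2·-1/2)/(82/15)=-195/41
row 4: denom=6−1·15/82=477/82; d'=(33−1·-195/41)/(477/82)=344/53
back: M4=344/53
back: M3=-195/41−15/82·344/53=-315/53
back: M2=-1/2−4/15·-315/53=115/106
back: M1=-9/8−1/4·115/106=-74/53
M: M0=0, M1=-74/53, M2=115/106, M3=-315/53, M4=344/53, M5=0
seg 0: a=-4, c=M0/2=0, d=(M1−M0)/(6·2)=-37/318, b=Δ0−h0·(2M0+M1)/6=392/159
seg 1: a=0, c=M1/2=-37/53, d=(M2−M1)/(6·2)=263/1272, b=Δ1−h1·(2M1+M2)/6=170/159
seg 2: a=1, c=M2/2=115/212, d=(M3−M2)/(6·2)=-745/1272, b=Δ2−h2·(2M2+M3)/6=241/318
seg 3: a=0, c=M3/2=-315/106, d=(M4−M3)/(6·1)=659/318, b=Δ3−h3·(2M3+M4)/6=-652/159
seg 4: a=-5, c=M4/2=172/53, d=(M5−M4)/(6·2)=-86/159, b=Δ4−h4·(2M4+M5)/6=-1217/318
t_q=25/4 → seg 3, τ=1/4; S=0+-652/159·τ+-315/106·τ²+659/318·τ³=-7995/6784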